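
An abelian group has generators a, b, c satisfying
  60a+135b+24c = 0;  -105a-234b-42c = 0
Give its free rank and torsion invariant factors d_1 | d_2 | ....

rank_ℚ(R)=2; free=3−2=1
SNF(R) diag = [3, 9] → torsion [3, 9]

Answer: M ≅ ℤ^1 ⊕ ℤ/3 ⊕ ℤ/9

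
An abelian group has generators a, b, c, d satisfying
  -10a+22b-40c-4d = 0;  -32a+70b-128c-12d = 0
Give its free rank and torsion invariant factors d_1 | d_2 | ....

Answer: M ≅ ℤ^2 ⊕ ℤ/2 ⊕ ℤ/2

Derivation:
rank_ℚ(R)=2; free=4−2=2
SNF(R) diag = [2, 2] → torsion [2, 2]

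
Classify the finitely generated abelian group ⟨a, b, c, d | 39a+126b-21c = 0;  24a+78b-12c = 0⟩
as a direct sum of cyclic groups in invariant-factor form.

rank_ℚ(R)=2; free=4−2=2
SNF(R) diag = [3, 6] → torsion [3, 6]

Answer: M ≅ ℤ^2 ⊕ ℤ/3 ⊕ ℤ/6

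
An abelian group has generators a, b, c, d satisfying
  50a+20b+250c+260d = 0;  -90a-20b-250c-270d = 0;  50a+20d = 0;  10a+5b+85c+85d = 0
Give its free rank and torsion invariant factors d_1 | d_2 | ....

Answer: M ≅ ℤ/5 ⊕ ℤ/10 ⊕ ℤ/30 ⊕ ℤ/90

Derivation:
rank_ℚ(R)=4; free=4−4=0
SNF(R) diag = [5, 10, 30, 90] → torsion [5, 10, 30, 90]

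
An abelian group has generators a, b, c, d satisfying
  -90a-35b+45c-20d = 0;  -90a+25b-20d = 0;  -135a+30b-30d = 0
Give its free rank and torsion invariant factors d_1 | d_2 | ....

rank_ℚ(R)=3; free=4−3=1
SNF(R) diag = [5, 15, 45] → torsion [5, 15, 45]

Answer: M ≅ ℤ^1 ⊕ ℤ/5 ⊕ ℤ/15 ⊕ ℤ/45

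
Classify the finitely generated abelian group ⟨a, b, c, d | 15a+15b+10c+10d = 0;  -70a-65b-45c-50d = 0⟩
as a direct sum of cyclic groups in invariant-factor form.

rank_ℚ(R)=2; free=4−2=2
SNF(R) diag = [5, 5] → torsion [5, 5]

Answer: M ≅ ℤ^2 ⊕ ℤ/5 ⊕ ℤ/5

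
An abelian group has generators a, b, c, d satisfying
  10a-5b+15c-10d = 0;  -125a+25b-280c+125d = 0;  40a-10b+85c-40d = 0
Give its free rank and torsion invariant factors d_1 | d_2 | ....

Answer: M ≅ ℤ^1 ⊕ ℤ/5 ⊕ ℤ/5 ⊕ ℤ/5

Derivation:
rank_ℚ(R)=3; free=4−3=1
SNF(R) diag = [5, 5, 5] → torsion [5, 5, 5]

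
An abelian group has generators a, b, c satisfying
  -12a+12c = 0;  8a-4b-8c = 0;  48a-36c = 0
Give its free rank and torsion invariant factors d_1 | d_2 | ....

rank_ℚ(R)=3; free=3−3=0
SNF(R) diag = [4, 12, 12] → torsion [4, 12, 12]

Answer: M ≅ ℤ/4 ⊕ ℤ/12 ⊕ ℤ/12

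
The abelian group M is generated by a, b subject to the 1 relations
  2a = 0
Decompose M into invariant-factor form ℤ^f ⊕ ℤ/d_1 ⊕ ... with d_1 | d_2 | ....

Answer: M ≅ ℤ^1 ⊕ ℤ/2

Derivation:
rank_ℚ(R)=1; free=2−1=1
SNF(R) diag = [2] → torsion [2]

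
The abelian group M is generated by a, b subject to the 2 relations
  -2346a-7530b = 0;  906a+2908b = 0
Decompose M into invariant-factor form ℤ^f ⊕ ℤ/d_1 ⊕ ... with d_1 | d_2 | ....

rank_ℚ(R)=2; free=2−2=0
SNF(R) diag = [2, 6] → torsion [2, 6]

Answer: M ≅ ℤ/2 ⊕ ℤ/6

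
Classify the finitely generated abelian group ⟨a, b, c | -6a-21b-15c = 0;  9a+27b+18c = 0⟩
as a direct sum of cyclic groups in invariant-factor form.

Answer: M ≅ ℤ^1 ⊕ ℤ/3 ⊕ ℤ/9

Derivation:
rank_ℚ(R)=2; free=3−2=1
SNF(R) diag = [3, 9] → torsion [3, 9]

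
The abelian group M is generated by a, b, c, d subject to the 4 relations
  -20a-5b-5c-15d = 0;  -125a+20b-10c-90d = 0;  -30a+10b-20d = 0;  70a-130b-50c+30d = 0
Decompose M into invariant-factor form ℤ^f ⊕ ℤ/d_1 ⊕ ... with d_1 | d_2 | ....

Answer: M ≅ ℤ/5 ⊕ ℤ/5 ⊕ ℤ/10 ⊕ ℤ/20

Derivation:
rank_ℚ(R)=4; free=4−4=0
SNF(R) diag = [5, 5, 10, 20] → torsion [5, 5, 10, 20]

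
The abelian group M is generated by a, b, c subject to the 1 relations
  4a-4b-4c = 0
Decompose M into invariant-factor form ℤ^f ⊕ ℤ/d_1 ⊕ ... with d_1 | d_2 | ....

Answer: M ≅ ℤ^2 ⊕ ℤ/4

Derivation:
rank_ℚ(R)=1; free=3−1=2
SNF(R) diag = [4] → torsion [4]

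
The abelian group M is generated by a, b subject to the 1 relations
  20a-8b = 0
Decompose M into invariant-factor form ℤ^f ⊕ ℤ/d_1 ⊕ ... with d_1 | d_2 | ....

rank_ℚ(R)=1; free=2−1=1
SNF(R) diag = [4] → torsion [4]

Answer: M ≅ ℤ^1 ⊕ ℤ/4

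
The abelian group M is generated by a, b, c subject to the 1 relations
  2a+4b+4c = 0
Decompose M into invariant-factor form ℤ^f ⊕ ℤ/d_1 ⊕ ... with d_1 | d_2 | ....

rank_ℚ(R)=1; free=3−1=2
SNF(R) diag = [2] → torsion [2]

Answer: M ≅ ℤ^2 ⊕ ℤ/2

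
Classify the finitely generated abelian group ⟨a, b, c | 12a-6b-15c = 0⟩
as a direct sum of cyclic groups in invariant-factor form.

Answer: M ≅ ℤ^2 ⊕ ℤ/3

Derivation:
rank_ℚ(R)=1; free=3−1=2
SNF(R) diag = [3] → torsion [3]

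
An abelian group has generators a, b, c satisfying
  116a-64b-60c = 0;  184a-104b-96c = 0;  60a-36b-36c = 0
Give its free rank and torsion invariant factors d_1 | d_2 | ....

Answer: M ≅ ℤ/4 ⊕ ℤ/12 ⊕ ℤ/24

Derivation:
rank_ℚ(R)=3; free=3−3=0
SNF(R) diag = [4, 12, 24] → torsion [4, 12, 24]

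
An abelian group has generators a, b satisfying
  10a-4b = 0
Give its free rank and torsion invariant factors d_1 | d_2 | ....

Answer: M ≅ ℤ^1 ⊕ ℤ/2

Derivation:
rank_ℚ(R)=1; free=2−1=1
SNF(R) diag = [2] → torsion [2]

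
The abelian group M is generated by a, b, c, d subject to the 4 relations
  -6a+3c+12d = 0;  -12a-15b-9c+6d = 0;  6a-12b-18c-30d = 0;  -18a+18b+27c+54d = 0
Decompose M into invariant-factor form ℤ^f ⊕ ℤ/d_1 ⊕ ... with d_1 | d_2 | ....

rank_ℚ(R)=4; free=4−4=0
SNF(R) diag = [3, 3, 6, 18] → torsion [3, 3, 6, 18]

Answer: M ≅ ℤ/3 ⊕ ℤ/3 ⊕ ℤ/6 ⊕ ℤ/18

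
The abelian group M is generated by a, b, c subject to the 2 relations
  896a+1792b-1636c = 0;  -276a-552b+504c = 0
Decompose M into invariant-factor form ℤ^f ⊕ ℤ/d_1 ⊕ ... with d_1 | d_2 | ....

Answer: M ≅ ℤ^1 ⊕ ℤ/4 ⊕ ℤ/12

Derivation:
rank_ℚ(R)=2; free=3−2=1
SNF(R) diag = [4, 12] → torsion [4, 12]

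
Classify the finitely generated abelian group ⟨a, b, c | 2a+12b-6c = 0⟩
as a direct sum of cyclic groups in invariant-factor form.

Answer: M ≅ ℤ^2 ⊕ ℤ/2

Derivation:
rank_ℚ(R)=1; free=3−1=2
SNF(R) diag = [2] → torsion [2]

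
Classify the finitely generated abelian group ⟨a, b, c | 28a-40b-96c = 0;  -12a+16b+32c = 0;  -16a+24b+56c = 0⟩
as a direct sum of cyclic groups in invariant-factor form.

Answer: M ≅ ℤ/4 ⊕ ℤ/8 ⊕ ℤ/8

Derivation:
rank_ℚ(R)=3; free=3−3=0
SNF(R) diag = [4, 8, 8] → torsion [4, 8, 8]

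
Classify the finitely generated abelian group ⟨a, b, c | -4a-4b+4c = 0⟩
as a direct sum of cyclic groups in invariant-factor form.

rank_ℚ(R)=1; free=3−1=2
SNF(R) diag = [4] → torsion [4]

Answer: M ≅ ℤ^2 ⊕ ℤ/4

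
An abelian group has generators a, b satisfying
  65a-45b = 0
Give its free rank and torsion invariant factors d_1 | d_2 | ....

rank_ℚ(R)=1; free=2−1=1
SNF(R) diag = [5] → torsion [5]

Answer: M ≅ ℤ^1 ⊕ ℤ/5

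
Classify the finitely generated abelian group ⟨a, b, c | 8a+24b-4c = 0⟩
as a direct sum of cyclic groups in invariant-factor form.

rank_ℚ(R)=1; free=3−1=2
SNF(R) diag = [4] → torsion [4]

Answer: M ≅ ℤ^2 ⊕ ℤ/4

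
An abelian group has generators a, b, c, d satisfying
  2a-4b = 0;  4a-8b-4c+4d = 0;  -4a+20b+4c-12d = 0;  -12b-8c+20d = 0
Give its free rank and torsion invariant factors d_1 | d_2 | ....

Answer: M ≅ ℤ/2 ⊕ ℤ/4 ⊕ ℤ/4 ⊕ ℤ/12

Derivation:
rank_ℚ(R)=4; free=4−4=0
SNF(R) diag = [2, 4, 4, 12] → torsion [2, 4, 4, 12]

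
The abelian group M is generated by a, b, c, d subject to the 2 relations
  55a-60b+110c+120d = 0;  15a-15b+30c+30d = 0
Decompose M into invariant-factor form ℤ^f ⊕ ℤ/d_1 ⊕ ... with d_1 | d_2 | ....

rank_ℚ(R)=2; free=4−2=2
SNF(R) diag = [5, 15] → torsion [5, 15]

Answer: M ≅ ℤ^2 ⊕ ℤ/5 ⊕ ℤ/15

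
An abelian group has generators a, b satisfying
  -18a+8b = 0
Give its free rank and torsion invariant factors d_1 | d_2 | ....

Answer: M ≅ ℤ^1 ⊕ ℤ/2

Derivation:
rank_ℚ(R)=1; free=2−1=1
SNF(R) diag = [2] → torsion [2]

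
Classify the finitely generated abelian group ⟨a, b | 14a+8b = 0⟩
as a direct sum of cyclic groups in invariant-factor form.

rank_ℚ(R)=1; free=2−1=1
SNF(R) diag = [2] → torsion [2]

Answer: M ≅ ℤ^1 ⊕ ℤ/2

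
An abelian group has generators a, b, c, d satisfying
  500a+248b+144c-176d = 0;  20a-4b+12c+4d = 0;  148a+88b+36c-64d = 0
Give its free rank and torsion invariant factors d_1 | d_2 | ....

rank_ℚ(R)=3; free=4−3=1
SNF(R) diag = [4, 12, 12] → torsion [4, 12, 12]

Answer: M ≅ ℤ^1 ⊕ ℤ/4 ⊕ ℤ/12 ⊕ ℤ/12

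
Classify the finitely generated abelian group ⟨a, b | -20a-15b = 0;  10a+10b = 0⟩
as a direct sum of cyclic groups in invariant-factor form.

rank_ℚ(R)=2; free=2−2=0
SNF(R) diag = [5, 10] → torsion [5, 10]

Answer: M ≅ ℤ/5 ⊕ ℤ/10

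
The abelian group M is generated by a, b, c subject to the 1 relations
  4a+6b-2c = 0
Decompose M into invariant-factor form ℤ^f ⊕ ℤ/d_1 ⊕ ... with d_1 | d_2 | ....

Answer: M ≅ ℤ^2 ⊕ ℤ/2

Derivation:
rank_ℚ(R)=1; free=3−1=2
SNF(R) diag = [2] → torsion [2]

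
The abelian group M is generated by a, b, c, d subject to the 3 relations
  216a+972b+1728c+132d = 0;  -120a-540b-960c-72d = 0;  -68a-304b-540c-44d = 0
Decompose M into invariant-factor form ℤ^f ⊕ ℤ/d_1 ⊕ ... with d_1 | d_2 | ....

rank_ℚ(R)=3; free=4−3=1
SNF(R) diag = [4, 12, 12] → torsion [4, 12, 12]

Answer: M ≅ ℤ^1 ⊕ ℤ/4 ⊕ ℤ/12 ⊕ ℤ/12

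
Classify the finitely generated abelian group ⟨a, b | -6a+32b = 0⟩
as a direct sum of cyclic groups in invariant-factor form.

Answer: M ≅ ℤ^1 ⊕ ℤ/2

Derivation:
rank_ℚ(R)=1; free=2−1=1
SNF(R) diag = [2] → torsion [2]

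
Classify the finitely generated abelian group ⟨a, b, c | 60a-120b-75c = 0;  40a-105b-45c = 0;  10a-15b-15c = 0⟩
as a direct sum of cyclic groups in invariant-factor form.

Answer: M ≅ ℤ/5 ⊕ ℤ/15 ⊕ ℤ/30

Derivation:
rank_ℚ(R)=3; free=3−3=0
SNF(R) diag = [5, 15, 30] → torsion [5, 15, 30]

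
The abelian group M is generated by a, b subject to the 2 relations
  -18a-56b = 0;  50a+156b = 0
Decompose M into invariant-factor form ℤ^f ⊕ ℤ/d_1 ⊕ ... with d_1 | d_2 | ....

Answer: M ≅ ℤ/2 ⊕ ℤ/4

Derivation:
rank_ℚ(R)=2; free=2−2=0
SNF(R) diag = [2, 4] → torsion [2, 4]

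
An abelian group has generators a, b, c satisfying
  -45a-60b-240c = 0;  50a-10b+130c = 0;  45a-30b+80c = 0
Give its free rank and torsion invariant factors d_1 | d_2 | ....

Answer: M ≅ ℤ/5 ⊕ ℤ/10 ⊕ ℤ/30

Derivation:
rank_ℚ(R)=3; free=3−3=0
SNF(R) diag = [5, 10, 30] → torsion [5, 10, 30]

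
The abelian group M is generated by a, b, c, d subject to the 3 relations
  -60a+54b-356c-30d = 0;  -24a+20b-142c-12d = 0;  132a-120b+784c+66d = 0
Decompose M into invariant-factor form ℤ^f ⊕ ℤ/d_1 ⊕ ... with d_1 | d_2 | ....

Answer: M ≅ ℤ^1 ⊕ ℤ/2 ⊕ ℤ/2 ⊕ ℤ/6

Derivation:
rank_ℚ(R)=3; free=4−3=1
SNF(R) diag = [2, 2, 6] → torsion [2, 2, 6]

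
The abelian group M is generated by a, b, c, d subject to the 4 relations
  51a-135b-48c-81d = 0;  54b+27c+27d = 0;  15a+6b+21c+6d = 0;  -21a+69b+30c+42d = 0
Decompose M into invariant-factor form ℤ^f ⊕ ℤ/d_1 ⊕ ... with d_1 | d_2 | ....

Answer: M ≅ ℤ/3 ⊕ ℤ/3 ⊕ ℤ/9 ⊕ ℤ/27

Derivation:
rank_ℚ(R)=4; free=4−4=0
SNF(R) diag = [3, 3, 9, 27] → torsion [3, 3, 9, 27]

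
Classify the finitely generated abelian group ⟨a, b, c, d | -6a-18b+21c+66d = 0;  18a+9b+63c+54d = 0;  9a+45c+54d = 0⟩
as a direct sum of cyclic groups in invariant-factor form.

rank_ℚ(R)=3; free=4−3=1
SNF(R) diag = [3, 9, 9] → torsion [3, 9, 9]

Answer: M ≅ ℤ^1 ⊕ ℤ/3 ⊕ ℤ/9 ⊕ ℤ/9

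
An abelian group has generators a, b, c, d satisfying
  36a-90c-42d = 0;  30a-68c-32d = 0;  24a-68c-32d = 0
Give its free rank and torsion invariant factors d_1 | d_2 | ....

rank_ℚ(R)=3; free=4−3=1
SNF(R) diag = [2, 6, 12] → torsion [2, 6, 12]

Answer: M ≅ ℤ^1 ⊕ ℤ/2 ⊕ ℤ/6 ⊕ ℤ/12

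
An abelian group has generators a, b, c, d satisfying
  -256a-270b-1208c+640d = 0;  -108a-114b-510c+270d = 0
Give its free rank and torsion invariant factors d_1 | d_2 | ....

Answer: M ≅ ℤ^2 ⊕ ℤ/2 ⊕ ℤ/6

Derivation:
rank_ℚ(R)=2; free=4−2=2
SNF(R) diag = [2, 6] → torsion [2, 6]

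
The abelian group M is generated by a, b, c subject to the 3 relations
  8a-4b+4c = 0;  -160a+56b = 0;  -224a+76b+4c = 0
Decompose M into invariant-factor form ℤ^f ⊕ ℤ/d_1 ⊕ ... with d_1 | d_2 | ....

Answer: M ≅ ℤ/4 ⊕ ℤ/8 ⊕ ℤ/24

Derivation:
rank_ℚ(R)=3; free=3−3=0
SNF(R) diag = [4, 8, 24] → torsion [4, 8, 24]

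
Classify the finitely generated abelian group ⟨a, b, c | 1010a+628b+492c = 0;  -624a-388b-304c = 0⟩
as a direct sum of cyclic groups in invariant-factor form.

Answer: M ≅ ℤ^1 ⊕ ℤ/2 ⊕ ℤ/4

Derivation:
rank_ℚ(R)=2; free=3−2=1
SNF(R) diag = [2, 4] → torsion [2, 4]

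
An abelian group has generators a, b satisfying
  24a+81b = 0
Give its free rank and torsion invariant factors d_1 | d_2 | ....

Answer: M ≅ ℤ^1 ⊕ ℤ/3

Derivation:
rank_ℚ(R)=1; free=2−1=1
SNF(R) diag = [3] → torsion [3]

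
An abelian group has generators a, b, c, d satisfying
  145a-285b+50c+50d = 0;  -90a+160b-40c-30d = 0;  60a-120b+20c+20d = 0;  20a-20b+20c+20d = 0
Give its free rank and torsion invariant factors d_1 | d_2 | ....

Answer: M ≅ ℤ/5 ⊕ ℤ/10 ⊕ ℤ/20 ⊕ ℤ/20

Derivation:
rank_ℚ(R)=4; free=4−4=0
SNF(R) diag = [5, 10, 20, 20] → torsion [5, 10, 20, 20]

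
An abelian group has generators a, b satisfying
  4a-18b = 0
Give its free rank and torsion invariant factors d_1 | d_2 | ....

rank_ℚ(R)=1; free=2−1=1
SNF(R) diag = [2] → torsion [2]

Answer: M ≅ ℤ^1 ⊕ ℤ/2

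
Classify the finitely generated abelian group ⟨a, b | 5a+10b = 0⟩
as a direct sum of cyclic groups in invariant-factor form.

Answer: M ≅ ℤ^1 ⊕ ℤ/5

Derivation:
rank_ℚ(R)=1; free=2−1=1
SNF(R) diag = [5] → torsion [5]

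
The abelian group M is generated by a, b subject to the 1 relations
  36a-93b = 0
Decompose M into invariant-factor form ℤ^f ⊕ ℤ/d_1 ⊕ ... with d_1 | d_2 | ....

rank_ℚ(R)=1; free=2−1=1
SNF(R) diag = [3] → torsion [3]

Answer: M ≅ ℤ^1 ⊕ ℤ/3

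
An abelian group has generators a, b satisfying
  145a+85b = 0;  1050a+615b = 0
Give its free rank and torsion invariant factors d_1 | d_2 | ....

rank_ℚ(R)=2; free=2−2=0
SNF(R) diag = [5, 15] → torsion [5, 15]

Answer: M ≅ ℤ/5 ⊕ ℤ/15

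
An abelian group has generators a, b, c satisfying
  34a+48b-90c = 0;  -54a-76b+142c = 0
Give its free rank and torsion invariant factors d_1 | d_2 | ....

Answer: M ≅ ℤ^1 ⊕ ℤ/2 ⊕ ℤ/4

Derivation:
rank_ℚ(R)=2; free=3−2=1
SNF(R) diag = [2, 4] → torsion [2, 4]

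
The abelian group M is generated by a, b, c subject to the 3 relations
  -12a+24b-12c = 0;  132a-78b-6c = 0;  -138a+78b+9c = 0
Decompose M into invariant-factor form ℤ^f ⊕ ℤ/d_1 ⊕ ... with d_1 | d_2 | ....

Answer: M ≅ ℤ/3 ⊕ ℤ/6 ⊕ ℤ/12

Derivation:
rank_ℚ(R)=3; free=3−3=0
SNF(R) diag = [3, 6, 12] → torsion [3, 6, 12]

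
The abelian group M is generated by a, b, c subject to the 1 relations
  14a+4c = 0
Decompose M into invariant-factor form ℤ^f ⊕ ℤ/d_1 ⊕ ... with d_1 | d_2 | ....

Answer: M ≅ ℤ^2 ⊕ ℤ/2

Derivation:
rank_ℚ(R)=1; free=3−1=2
SNF(R) diag = [2] → torsion [2]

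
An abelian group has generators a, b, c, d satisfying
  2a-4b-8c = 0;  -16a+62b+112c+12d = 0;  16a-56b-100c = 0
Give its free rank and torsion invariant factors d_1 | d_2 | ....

Answer: M ≅ ℤ^1 ⊕ ℤ/2 ⊕ ℤ/6 ⊕ ℤ/12

Derivation:
rank_ℚ(R)=3; free=4−3=1
SNF(R) diag = [2, 6, 12] → torsion [2, 6, 12]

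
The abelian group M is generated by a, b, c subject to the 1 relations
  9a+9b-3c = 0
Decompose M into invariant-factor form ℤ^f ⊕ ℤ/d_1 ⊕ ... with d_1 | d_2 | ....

Answer: M ≅ ℤ^2 ⊕ ℤ/3

Derivation:
rank_ℚ(R)=1; free=3−1=2
SNF(R) diag = [3] → torsion [3]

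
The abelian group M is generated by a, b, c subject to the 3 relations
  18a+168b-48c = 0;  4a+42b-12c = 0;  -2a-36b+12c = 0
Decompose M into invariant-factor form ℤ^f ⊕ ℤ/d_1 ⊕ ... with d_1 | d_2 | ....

Answer: M ≅ ℤ/2 ⊕ ℤ/6 ⊕ ℤ/12

Derivation:
rank_ℚ(R)=3; free=3−3=0
SNF(R) diag = [2, 6, 12] → torsion [2, 6, 12]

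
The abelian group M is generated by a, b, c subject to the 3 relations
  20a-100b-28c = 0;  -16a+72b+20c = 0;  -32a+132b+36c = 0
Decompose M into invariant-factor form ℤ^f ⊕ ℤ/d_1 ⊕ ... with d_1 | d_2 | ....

rank_ℚ(R)=3; free=3−3=0
SNF(R) diag = [4, 4, 4] → torsion [4, 4, 4]

Answer: M ≅ ℤ/4 ⊕ ℤ/4 ⊕ ℤ/4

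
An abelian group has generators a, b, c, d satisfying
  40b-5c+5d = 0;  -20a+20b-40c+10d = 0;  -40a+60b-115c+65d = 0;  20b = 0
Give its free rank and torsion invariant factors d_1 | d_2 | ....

rank_ℚ(R)=4; free=4−4=0
SNF(R) diag = [5, 10, 20, 20] → torsion [5, 10, 20, 20]

Answer: M ≅ ℤ/5 ⊕ ℤ/10 ⊕ ℤ/20 ⊕ ℤ/20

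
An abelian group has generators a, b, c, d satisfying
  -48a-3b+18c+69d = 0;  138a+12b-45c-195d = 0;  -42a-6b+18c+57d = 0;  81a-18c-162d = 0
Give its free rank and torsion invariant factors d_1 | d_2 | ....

Answer: M ≅ ℤ/3 ⊕ ℤ/9 ⊕ ℤ/27 ⊕ ℤ/81

Derivation:
rank_ℚ(R)=4; free=4−4=0
SNF(R) diag = [3, 9, 27, 81] → torsion [3, 9, 27, 81]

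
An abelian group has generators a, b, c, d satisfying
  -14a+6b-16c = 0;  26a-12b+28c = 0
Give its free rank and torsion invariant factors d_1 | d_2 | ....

Answer: M ≅ ℤ^2 ⊕ ℤ/2 ⊕ ℤ/6

Derivation:
rank_ℚ(R)=2; free=4−2=2
SNF(R) diag = [2, 6] → torsion [2, 6]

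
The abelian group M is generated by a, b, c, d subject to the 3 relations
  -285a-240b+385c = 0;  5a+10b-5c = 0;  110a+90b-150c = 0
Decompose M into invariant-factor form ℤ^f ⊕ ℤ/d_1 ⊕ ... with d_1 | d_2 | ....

Answer: M ≅ ℤ^1 ⊕ ℤ/5 ⊕ ℤ/10 ⊕ ℤ/20

Derivation:
rank_ℚ(R)=3; free=4−3=1
SNF(R) diag = [5, 10, 20] → torsion [5, 10, 20]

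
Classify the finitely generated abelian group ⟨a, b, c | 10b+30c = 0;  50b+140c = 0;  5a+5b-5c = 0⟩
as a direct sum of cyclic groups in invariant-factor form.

rank_ℚ(R)=3; free=3−3=0
SNF(R) diag = [5, 10, 10] → torsion [5, 10, 10]

Answer: M ≅ ℤ/5 ⊕ ℤ/10 ⊕ ℤ/10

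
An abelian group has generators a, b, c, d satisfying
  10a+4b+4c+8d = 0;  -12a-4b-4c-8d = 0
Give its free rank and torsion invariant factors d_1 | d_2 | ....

rank_ℚ(R)=2; free=4−2=2
SNF(R) diag = [2, 4] → torsion [2, 4]

Answer: M ≅ ℤ^2 ⊕ ℤ/2 ⊕ ℤ/4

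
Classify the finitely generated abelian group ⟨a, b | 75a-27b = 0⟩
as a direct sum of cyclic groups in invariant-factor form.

rank_ℚ(R)=1; free=2−1=1
SNF(R) diag = [3] → torsion [3]

Answer: M ≅ ℤ^1 ⊕ ℤ/3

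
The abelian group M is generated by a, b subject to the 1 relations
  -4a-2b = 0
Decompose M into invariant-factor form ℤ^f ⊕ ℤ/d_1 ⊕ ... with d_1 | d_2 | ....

rank_ℚ(R)=1; free=2−1=1
SNF(R) diag = [2] → torsion [2]

Answer: M ≅ ℤ^1 ⊕ ℤ/2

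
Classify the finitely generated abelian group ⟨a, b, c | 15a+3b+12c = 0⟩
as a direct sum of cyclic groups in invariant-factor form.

Answer: M ≅ ℤ^2 ⊕ ℤ/3

Derivation:
rank_ℚ(R)=1; free=3−1=2
SNF(R) diag = [3] → torsion [3]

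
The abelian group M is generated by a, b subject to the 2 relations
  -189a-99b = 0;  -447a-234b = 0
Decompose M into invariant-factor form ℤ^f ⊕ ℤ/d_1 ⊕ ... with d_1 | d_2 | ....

rank_ℚ(R)=2; free=2−2=0
SNF(R) diag = [3, 9] → torsion [3, 9]

Answer: M ≅ ℤ/3 ⊕ ℤ/9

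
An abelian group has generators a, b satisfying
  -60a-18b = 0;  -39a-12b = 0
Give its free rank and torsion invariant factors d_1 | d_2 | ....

rank_ℚ(R)=2; free=2−2=0
SNF(R) diag = [3, 6] → torsion [3, 6]

Answer: M ≅ ℤ/3 ⊕ ℤ/6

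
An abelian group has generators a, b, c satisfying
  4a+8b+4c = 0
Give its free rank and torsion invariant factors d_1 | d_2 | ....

rank_ℚ(R)=1; free=3−1=2
SNF(R) diag = [4] → torsion [4]

Answer: M ≅ ℤ^2 ⊕ ℤ/4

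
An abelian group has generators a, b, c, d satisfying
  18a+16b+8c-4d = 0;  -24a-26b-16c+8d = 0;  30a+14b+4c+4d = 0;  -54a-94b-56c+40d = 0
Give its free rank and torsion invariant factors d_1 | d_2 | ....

rank_ℚ(R)=4; free=4−4=0
SNF(R) diag = [2, 6, 12, 36] → torsion [2, 6, 12, 36]

Answer: M ≅ ℤ/2 ⊕ ℤ/6 ⊕ ℤ/12 ⊕ ℤ/36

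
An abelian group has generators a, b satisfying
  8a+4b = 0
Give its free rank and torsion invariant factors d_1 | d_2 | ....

rank_ℚ(R)=1; free=2−1=1
SNF(R) diag = [4] → torsion [4]

Answer: M ≅ ℤ^1 ⊕ ℤ/4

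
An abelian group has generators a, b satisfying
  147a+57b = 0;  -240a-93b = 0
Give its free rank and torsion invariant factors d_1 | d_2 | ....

rank_ℚ(R)=2; free=2−2=0
SNF(R) diag = [3, 3] → torsion [3, 3]

Answer: M ≅ ℤ/3 ⊕ ℤ/3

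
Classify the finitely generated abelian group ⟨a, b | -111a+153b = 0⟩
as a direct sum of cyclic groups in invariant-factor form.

Answer: M ≅ ℤ^1 ⊕ ℤ/3

Derivation:
rank_ℚ(R)=1; free=2−1=1
SNF(R) diag = [3] → torsion [3]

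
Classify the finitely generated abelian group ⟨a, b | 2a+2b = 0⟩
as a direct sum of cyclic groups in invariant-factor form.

rank_ℚ(R)=1; free=2−1=1
SNF(R) diag = [2] → torsion [2]

Answer: M ≅ ℤ^1 ⊕ ℤ/2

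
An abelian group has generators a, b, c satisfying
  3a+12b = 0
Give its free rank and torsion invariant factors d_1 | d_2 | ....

Answer: M ≅ ℤ^2 ⊕ ℤ/3

Derivation:
rank_ℚ(R)=1; free=3−1=2
SNF(R) diag = [3] → torsion [3]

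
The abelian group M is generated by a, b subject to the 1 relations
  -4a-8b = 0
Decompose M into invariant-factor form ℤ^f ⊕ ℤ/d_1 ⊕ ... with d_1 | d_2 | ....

Answer: M ≅ ℤ^1 ⊕ ℤ/4

Derivation:
rank_ℚ(R)=1; free=2−1=1
SNF(R) diag = [4] → torsion [4]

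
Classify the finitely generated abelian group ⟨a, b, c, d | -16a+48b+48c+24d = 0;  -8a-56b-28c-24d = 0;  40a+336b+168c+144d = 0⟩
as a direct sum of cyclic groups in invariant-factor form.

rank_ℚ(R)=3; free=4−3=1
SNF(R) diag = [4, 8, 24] → torsion [4, 8, 24]

Answer: M ≅ ℤ^1 ⊕ ℤ/4 ⊕ ℤ/8 ⊕ ℤ/24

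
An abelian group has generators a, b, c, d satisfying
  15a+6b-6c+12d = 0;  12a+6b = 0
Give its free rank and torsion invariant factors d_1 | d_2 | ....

rank_ℚ(R)=2; free=4−2=2
SNF(R) diag = [3, 6] → torsion [3, 6]

Answer: M ≅ ℤ^2 ⊕ ℤ/3 ⊕ ℤ/6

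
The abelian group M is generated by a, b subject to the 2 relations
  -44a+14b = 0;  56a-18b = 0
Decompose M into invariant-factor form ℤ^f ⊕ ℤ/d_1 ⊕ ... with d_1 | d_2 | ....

Answer: M ≅ ℤ/2 ⊕ ℤ/4

Derivation:
rank_ℚ(R)=2; free=2−2=0
SNF(R) diag = [2, 4] → torsion [2, 4]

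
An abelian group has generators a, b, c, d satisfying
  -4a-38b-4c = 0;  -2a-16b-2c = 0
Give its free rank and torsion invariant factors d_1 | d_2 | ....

Answer: M ≅ ℤ^2 ⊕ ℤ/2 ⊕ ℤ/6

Derivation:
rank_ℚ(R)=2; free=4−2=2
SNF(R) diag = [2, 6] → torsion [2, 6]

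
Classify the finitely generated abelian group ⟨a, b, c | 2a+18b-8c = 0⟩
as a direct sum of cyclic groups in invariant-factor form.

Answer: M ≅ ℤ^2 ⊕ ℤ/2

Derivation:
rank_ℚ(R)=1; free=3−1=2
SNF(R) diag = [2] → torsion [2]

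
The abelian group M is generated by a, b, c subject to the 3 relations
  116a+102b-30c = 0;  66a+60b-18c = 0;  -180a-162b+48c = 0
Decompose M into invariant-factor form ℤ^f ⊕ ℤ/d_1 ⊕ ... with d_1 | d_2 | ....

Answer: M ≅ ℤ/2 ⊕ ℤ/6 ⊕ ℤ/6

Derivation:
rank_ℚ(R)=3; free=3−3=0
SNF(R) diag = [2, 6, 6] → torsion [2, 6, 6]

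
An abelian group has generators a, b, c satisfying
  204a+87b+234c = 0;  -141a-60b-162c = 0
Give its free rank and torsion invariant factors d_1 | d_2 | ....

rank_ℚ(R)=2; free=3−2=1
SNF(R) diag = [3, 9] → torsion [3, 9]

Answer: M ≅ ℤ^1 ⊕ ℤ/3 ⊕ ℤ/9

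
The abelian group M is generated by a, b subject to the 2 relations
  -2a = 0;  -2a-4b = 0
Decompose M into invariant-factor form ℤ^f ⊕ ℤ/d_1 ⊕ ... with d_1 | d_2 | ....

Answer: M ≅ ℤ/2 ⊕ ℤ/4

Derivation:
rank_ℚ(R)=2; free=2−2=0
SNF(R) diag = [2, 4] → torsion [2, 4]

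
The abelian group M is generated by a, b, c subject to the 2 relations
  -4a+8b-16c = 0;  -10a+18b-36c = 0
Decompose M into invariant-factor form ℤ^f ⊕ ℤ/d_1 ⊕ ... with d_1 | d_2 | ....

rank_ℚ(R)=2; free=3−2=1
SNF(R) diag = [2, 4] → torsion [2, 4]

Answer: M ≅ ℤ^1 ⊕ ℤ/2 ⊕ ℤ/4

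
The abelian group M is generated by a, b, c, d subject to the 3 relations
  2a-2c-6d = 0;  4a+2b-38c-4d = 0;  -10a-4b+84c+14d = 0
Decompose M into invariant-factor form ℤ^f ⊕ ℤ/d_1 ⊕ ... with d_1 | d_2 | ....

rank_ℚ(R)=3; free=4−3=1
SNF(R) diag = [2, 2, 6] → torsion [2, 2, 6]

Answer: M ≅ ℤ^1 ⊕ ℤ/2 ⊕ ℤ/2 ⊕ ℤ/6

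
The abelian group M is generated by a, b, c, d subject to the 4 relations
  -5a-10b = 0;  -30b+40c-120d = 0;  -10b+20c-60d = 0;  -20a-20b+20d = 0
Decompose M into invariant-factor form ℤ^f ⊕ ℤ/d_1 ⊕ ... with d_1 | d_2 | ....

Answer: M ≅ ℤ/5 ⊕ ℤ/10 ⊕ ℤ/20 ⊕ ℤ/20

Derivation:
rank_ℚ(R)=4; free=4−4=0
SNF(R) diag = [5, 10, 20, 20] → torsion [5, 10, 20, 20]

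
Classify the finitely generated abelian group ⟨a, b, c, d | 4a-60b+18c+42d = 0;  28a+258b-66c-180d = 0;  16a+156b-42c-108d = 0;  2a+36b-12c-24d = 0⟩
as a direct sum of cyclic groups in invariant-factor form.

rank_ℚ(R)=4; free=4−4=0
SNF(R) diag = [2, 6, 6, 6] → torsion [2, 6, 6, 6]

Answer: M ≅ ℤ/2 ⊕ ℤ/6 ⊕ ℤ/6 ⊕ ℤ/6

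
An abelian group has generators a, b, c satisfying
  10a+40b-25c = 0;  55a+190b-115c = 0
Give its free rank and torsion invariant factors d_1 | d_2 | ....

rank_ℚ(R)=2; free=3−2=1
SNF(R) diag = [5, 15] → torsion [5, 15]

Answer: M ≅ ℤ^1 ⊕ ℤ/5 ⊕ ℤ/15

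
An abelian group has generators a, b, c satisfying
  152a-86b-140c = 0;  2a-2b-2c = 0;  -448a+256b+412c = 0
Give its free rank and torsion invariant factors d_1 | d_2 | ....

Answer: M ≅ ℤ/2 ⊕ ℤ/6 ⊕ ℤ/12

Derivation:
rank_ℚ(R)=3; free=3−3=0
SNF(R) diag = [2, 6, 12] → torsion [2, 6, 12]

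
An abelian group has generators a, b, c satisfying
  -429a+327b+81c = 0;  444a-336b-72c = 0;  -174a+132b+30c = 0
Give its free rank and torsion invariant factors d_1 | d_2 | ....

Answer: M ≅ ℤ/3 ⊕ ℤ/6 ⊕ ℤ/12

Derivation:
rank_ℚ(R)=3; free=3−3=0
SNF(R) diag = [3, 6, 12] → torsion [3, 6, 12]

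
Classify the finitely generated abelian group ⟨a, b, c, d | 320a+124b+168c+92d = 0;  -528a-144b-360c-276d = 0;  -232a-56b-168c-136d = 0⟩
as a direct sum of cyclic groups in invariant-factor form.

rank_ℚ(R)=3; free=4−3=1
SNF(R) diag = [4, 12, 24] → torsion [4, 12, 24]

Answer: M ≅ ℤ^1 ⊕ ℤ/4 ⊕ ℤ/12 ⊕ ℤ/24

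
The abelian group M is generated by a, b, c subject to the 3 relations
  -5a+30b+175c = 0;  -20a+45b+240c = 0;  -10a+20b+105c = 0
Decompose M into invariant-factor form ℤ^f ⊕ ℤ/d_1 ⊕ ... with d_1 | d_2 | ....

Answer: M ≅ ℤ/5 ⊕ ℤ/5 ⊕ ℤ/5

Derivation:
rank_ℚ(R)=3; free=3−3=0
SNF(R) diag = [5, 5, 5] → torsion [5, 5, 5]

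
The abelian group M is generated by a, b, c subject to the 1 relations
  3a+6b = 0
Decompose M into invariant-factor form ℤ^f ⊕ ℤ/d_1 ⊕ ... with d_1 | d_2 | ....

rank_ℚ(R)=1; free=3−1=2
SNF(R) diag = [3] → torsion [3]

Answer: M ≅ ℤ^2 ⊕ ℤ/3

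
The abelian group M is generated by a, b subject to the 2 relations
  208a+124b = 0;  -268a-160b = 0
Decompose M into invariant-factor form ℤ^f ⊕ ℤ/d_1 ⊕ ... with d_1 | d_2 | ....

rank_ℚ(R)=2; free=2−2=0
SNF(R) diag = [4, 12] → torsion [4, 12]

Answer: M ≅ ℤ/4 ⊕ ℤ/12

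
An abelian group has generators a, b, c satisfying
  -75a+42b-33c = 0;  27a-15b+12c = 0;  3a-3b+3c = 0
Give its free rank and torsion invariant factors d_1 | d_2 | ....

rank_ℚ(R)=3; free=3−3=0
SNF(R) diag = [3, 3, 3] → torsion [3, 3, 3]

Answer: M ≅ ℤ/3 ⊕ ℤ/3 ⊕ ℤ/3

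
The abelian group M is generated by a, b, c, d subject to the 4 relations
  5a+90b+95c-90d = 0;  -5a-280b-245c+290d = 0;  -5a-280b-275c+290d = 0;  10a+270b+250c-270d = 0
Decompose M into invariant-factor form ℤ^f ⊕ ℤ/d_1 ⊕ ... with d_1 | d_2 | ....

Answer: M ≅ ℤ/5 ⊕ ℤ/10 ⊕ ℤ/30 ⊕ ℤ/90

Derivation:
rank_ℚ(R)=4; free=4−4=0
SNF(R) diag = [5, 10, 30, 90] → torsion [5, 10, 30, 90]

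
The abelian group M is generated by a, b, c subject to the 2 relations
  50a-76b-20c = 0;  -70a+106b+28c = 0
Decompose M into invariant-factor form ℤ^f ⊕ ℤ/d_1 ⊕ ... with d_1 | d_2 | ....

Answer: M ≅ ℤ^1 ⊕ ℤ/2 ⊕ ℤ/2

Derivation:
rank_ℚ(R)=2; free=3−2=1
SNF(R) diag = [2, 2] → torsion [2, 2]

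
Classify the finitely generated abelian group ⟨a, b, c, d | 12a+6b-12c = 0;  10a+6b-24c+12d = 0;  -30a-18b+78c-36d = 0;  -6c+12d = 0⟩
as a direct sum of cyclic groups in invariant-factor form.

rank_ℚ(R)=4; free=4−4=0
SNF(R) diag = [2, 6, 6, 12] → torsion [2, 6, 6, 12]

Answer: M ≅ ℤ/2 ⊕ ℤ/6 ⊕ ℤ/6 ⊕ ℤ/12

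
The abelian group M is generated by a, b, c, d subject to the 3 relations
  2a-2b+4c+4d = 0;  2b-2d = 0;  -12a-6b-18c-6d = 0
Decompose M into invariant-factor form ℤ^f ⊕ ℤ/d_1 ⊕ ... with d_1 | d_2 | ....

Answer: M ≅ ℤ^1 ⊕ ℤ/2 ⊕ ℤ/2 ⊕ ℤ/6

Derivation:
rank_ℚ(R)=3; free=4−3=1
SNF(R) diag = [2, 2, 6] → torsion [2, 2, 6]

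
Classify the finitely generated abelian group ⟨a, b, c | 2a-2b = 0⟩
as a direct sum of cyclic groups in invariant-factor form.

Answer: M ≅ ℤ^2 ⊕ ℤ/2

Derivation:
rank_ℚ(R)=1; free=3−1=2
SNF(R) diag = [2] → torsion [2]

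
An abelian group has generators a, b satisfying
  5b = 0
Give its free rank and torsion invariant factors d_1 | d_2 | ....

rank_ℚ(R)=1; free=2−1=1
SNF(R) diag = [5] → torsion [5]

Answer: M ≅ ℤ^1 ⊕ ℤ/5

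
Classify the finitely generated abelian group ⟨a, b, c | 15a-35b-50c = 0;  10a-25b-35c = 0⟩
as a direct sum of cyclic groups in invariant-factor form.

Answer: M ≅ ℤ^1 ⊕ ℤ/5 ⊕ ℤ/5

Derivation:
rank_ℚ(R)=2; free=3−2=1
SNF(R) diag = [5, 5] → torsion [5, 5]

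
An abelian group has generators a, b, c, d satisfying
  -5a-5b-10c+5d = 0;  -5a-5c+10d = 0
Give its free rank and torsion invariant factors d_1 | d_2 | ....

Answer: M ≅ ℤ^2 ⊕ ℤ/5 ⊕ ℤ/5

Derivation:
rank_ℚ(R)=2; free=4−2=2
SNF(R) diag = [5, 5] → torsion [5, 5]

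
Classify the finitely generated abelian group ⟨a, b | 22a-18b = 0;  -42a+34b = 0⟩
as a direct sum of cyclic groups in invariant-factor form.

Answer: M ≅ ℤ/2 ⊕ ℤ/4

Derivation:
rank_ℚ(R)=2; free=2−2=0
SNF(R) diag = [2, 4] → torsion [2, 4]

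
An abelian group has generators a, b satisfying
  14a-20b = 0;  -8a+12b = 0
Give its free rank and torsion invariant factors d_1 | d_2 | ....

Answer: M ≅ ℤ/2 ⊕ ℤ/4

Derivation:
rank_ℚ(R)=2; free=2−2=0
SNF(R) diag = [2, 4] → torsion [2, 4]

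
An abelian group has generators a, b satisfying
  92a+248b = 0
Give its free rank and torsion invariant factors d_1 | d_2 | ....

Answer: M ≅ ℤ^1 ⊕ ℤ/4

Derivation:
rank_ℚ(R)=1; free=2−1=1
SNF(R) diag = [4] → torsion [4]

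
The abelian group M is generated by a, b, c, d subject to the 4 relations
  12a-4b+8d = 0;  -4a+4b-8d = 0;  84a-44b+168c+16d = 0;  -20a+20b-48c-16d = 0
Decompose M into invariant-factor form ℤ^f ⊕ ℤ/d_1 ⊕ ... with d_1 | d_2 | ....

Answer: M ≅ ℤ/4 ⊕ ℤ/8 ⊕ ℤ/24 ⊕ ℤ/24

Derivation:
rank_ℚ(R)=4; free=4−4=0
SNF(R) diag = [4, 8, 24, 24] → torsion [4, 8, 24, 24]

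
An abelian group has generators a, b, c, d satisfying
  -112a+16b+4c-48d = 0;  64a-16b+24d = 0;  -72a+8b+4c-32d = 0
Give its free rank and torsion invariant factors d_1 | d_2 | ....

rank_ℚ(R)=3; free=4−3=1
SNF(R) diag = [4, 8, 8] → torsion [4, 8, 8]

Answer: M ≅ ℤ^1 ⊕ ℤ/4 ⊕ ℤ/8 ⊕ ℤ/8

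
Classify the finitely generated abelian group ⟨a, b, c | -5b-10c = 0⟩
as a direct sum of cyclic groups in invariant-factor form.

rank_ℚ(R)=1; free=3−1=2
SNF(R) diag = [5] → torsion [5]

Answer: M ≅ ℤ^2 ⊕ ℤ/5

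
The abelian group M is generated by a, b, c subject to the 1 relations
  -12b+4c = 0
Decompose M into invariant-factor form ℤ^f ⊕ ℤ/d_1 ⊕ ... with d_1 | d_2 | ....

Answer: M ≅ ℤ^2 ⊕ ℤ/4

Derivation:
rank_ℚ(R)=1; free=3−1=2
SNF(R) diag = [4] → torsion [4]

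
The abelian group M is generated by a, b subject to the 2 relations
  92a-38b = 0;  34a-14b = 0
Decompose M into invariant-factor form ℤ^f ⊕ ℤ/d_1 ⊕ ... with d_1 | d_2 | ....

rank_ℚ(R)=2; free=2−2=0
SNF(R) diag = [2, 2] → torsion [2, 2]

Answer: M ≅ ℤ/2 ⊕ ℤ/2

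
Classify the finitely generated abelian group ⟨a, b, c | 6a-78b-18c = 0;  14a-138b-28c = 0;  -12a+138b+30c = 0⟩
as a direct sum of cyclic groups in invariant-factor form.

rank_ℚ(R)=3; free=3−3=0
SNF(R) diag = [2, 6, 6] → torsion [2, 6, 6]

Answer: M ≅ ℤ/2 ⊕ ℤ/6 ⊕ ℤ/6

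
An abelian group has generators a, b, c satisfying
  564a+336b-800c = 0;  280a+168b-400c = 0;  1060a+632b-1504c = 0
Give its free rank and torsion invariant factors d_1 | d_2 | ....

rank_ℚ(R)=3; free=3−3=0
SNF(R) diag = [4, 8, 16] → torsion [4, 8, 16]

Answer: M ≅ ℤ/4 ⊕ ℤ/8 ⊕ ℤ/16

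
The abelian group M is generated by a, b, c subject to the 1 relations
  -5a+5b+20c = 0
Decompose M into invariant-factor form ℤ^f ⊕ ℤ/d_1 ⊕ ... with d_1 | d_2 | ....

Answer: M ≅ ℤ^2 ⊕ ℤ/5

Derivation:
rank_ℚ(R)=1; free=3−1=2
SNF(R) diag = [5] → torsion [5]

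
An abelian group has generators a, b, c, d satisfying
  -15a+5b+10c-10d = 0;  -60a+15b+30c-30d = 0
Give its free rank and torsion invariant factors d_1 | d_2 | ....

Answer: M ≅ ℤ^2 ⊕ ℤ/5 ⊕ ℤ/15

Derivation:
rank_ℚ(R)=2; free=4−2=2
SNF(R) diag = [5, 15] → torsion [5, 15]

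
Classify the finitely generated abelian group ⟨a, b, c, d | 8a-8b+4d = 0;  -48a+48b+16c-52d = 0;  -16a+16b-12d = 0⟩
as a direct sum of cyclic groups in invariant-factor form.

rank_ℚ(R)=3; free=4−3=1
SNF(R) diag = [4, 8, 16] → torsion [4, 8, 16]

Answer: M ≅ ℤ^1 ⊕ ℤ/4 ⊕ ℤ/8 ⊕ ℤ/16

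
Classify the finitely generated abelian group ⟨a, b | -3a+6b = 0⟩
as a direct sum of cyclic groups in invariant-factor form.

rank_ℚ(R)=1; free=2−1=1
SNF(R) diag = [3] → torsion [3]

Answer: M ≅ ℤ^1 ⊕ ℤ/3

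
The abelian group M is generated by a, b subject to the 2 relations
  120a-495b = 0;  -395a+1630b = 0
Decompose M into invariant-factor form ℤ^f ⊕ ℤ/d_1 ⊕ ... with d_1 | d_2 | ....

Answer: M ≅ ℤ/5 ⊕ ℤ/15

Derivation:
rank_ℚ(R)=2; free=2−2=0
SNF(R) diag = [5, 15] → torsion [5, 15]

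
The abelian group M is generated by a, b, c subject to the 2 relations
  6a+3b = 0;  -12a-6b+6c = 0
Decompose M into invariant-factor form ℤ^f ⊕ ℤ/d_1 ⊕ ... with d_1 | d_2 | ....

rank_ℚ(R)=2; free=3−2=1
SNF(R) diag = [3, 6] → torsion [3, 6]

Answer: M ≅ ℤ^1 ⊕ ℤ/3 ⊕ ℤ/6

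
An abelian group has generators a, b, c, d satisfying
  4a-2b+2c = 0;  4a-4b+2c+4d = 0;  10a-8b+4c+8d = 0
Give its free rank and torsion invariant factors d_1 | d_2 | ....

Answer: M ≅ ℤ^1 ⊕ ℤ/2 ⊕ ℤ/2 ⊕ ℤ/2

Derivation:
rank_ℚ(R)=3; free=4−3=1
SNF(R) diag = [2, 2, 2] → torsion [2, 2, 2]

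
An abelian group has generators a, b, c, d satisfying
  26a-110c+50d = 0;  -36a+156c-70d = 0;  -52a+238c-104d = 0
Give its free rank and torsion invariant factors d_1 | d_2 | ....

Answer: M ≅ ℤ^1 ⊕ ℤ/2 ⊕ ℤ/2 ⊕ ℤ/6

Derivation:
rank_ℚ(R)=3; free=4−3=1
SNF(R) diag = [2, 2, 6] → torsion [2, 2, 6]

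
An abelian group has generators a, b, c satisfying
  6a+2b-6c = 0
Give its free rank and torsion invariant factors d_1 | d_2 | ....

rank_ℚ(R)=1; free=3−1=2
SNF(R) diag = [2] → torsion [2]

Answer: M ≅ ℤ^2 ⊕ ℤ/2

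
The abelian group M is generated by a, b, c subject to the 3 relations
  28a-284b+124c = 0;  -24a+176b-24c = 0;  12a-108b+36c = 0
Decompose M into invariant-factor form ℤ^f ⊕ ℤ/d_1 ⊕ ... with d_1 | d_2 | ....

Answer: M ≅ ℤ/4 ⊕ ℤ/8 ⊕ ℤ/24

Derivation:
rank_ℚ(R)=3; free=3−3=0
SNF(R) diag = [4, 8, 24] → torsion [4, 8, 24]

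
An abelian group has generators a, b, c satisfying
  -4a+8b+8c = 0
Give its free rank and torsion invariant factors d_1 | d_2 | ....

rank_ℚ(R)=1; free=3−1=2
SNF(R) diag = [4] → torsion [4]

Answer: M ≅ ℤ^2 ⊕ ℤ/4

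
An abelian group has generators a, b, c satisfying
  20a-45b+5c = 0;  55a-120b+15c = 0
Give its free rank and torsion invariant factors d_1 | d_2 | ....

Answer: M ≅ ℤ^1 ⊕ ℤ/5 ⊕ ℤ/5

Derivation:
rank_ℚ(R)=2; free=3−2=1
SNF(R) diag = [5, 5] → torsion [5, 5]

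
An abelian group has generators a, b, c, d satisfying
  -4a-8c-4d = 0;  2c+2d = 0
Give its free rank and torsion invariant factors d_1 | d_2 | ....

Answer: M ≅ ℤ^2 ⊕ ℤ/2 ⊕ ℤ/4

Derivation:
rank_ℚ(R)=2; free=4−2=2
SNF(R) diag = [2, 4] → torsion [2, 4]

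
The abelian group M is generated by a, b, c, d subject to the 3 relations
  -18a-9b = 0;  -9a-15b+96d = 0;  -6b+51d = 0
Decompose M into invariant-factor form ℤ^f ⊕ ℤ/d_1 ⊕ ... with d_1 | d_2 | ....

rank_ℚ(R)=3; free=4−3=1
SNF(R) diag = [3, 9, 27] → torsion [3, 9, 27]

Answer: M ≅ ℤ^1 ⊕ ℤ/3 ⊕ ℤ/9 ⊕ ℤ/27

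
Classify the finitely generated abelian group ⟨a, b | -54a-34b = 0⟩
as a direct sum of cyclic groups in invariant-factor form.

Answer: M ≅ ℤ^1 ⊕ ℤ/2

Derivation:
rank_ℚ(R)=1; free=2−1=1
SNF(R) diag = [2] → torsion [2]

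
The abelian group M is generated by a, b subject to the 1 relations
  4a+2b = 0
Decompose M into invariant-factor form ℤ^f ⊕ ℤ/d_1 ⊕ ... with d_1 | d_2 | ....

rank_ℚ(R)=1; free=2−1=1
SNF(R) diag = [2] → torsion [2]

Answer: M ≅ ℤ^1 ⊕ ℤ/2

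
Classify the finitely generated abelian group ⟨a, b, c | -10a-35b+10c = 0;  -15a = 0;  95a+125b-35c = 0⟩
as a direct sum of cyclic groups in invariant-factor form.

Answer: M ≅ ℤ/5 ⊕ ℤ/5 ⊕ ℤ/15

Derivation:
rank_ℚ(R)=3; free=3−3=0
SNF(R) diag = [5, 5, 15] → torsion [5, 5, 15]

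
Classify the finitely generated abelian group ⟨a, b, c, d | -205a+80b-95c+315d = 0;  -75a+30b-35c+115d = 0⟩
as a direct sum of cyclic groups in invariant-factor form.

rank_ℚ(R)=2; free=4−2=2
SNF(R) diag = [5, 10] → torsion [5, 10]

Answer: M ≅ ℤ^2 ⊕ ℤ/5 ⊕ ℤ/10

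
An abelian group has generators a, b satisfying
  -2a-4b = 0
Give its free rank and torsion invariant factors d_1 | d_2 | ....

Answer: M ≅ ℤ^1 ⊕ ℤ/2

Derivation:
rank_ℚ(R)=1; free=2−1=1
SNF(R) diag = [2] → torsion [2]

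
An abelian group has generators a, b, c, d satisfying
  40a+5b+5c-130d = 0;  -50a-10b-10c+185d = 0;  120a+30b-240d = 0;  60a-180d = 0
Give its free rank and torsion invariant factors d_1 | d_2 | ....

Answer: M ≅ ℤ/5 ⊕ ℤ/15 ⊕ ℤ/30 ⊕ ℤ/60

Derivation:
rank_ℚ(R)=4; free=4−4=0
SNF(R) diag = [5, 15, 30, 60] → torsion [5, 15, 30, 60]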